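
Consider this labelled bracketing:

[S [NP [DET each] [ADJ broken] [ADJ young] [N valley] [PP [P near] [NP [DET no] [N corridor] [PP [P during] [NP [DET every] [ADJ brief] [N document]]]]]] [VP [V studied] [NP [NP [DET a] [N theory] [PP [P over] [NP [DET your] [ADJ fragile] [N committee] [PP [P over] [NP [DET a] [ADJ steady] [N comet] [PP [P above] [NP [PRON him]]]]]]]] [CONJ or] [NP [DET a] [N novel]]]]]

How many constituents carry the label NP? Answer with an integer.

The NP constituents are: [NP each broken young valley near no corridor during every brief document]; [NP no corridor during every brief document]; [NP every brief document]; [NP a theory over your fragile committee over a steady comet above him or a novel]; [NP a theory over your fragile committee over a steady comet above him]; [NP your fragile committee over a steady comet above him] …. Total: 9.

9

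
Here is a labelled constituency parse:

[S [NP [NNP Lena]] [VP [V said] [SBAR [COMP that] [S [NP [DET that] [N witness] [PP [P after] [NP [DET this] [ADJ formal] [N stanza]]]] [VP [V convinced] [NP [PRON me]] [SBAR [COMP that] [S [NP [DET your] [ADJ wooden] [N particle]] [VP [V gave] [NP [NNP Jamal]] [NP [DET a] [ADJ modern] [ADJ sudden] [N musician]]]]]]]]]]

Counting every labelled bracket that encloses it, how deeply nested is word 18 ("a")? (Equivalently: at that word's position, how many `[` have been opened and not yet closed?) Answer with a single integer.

10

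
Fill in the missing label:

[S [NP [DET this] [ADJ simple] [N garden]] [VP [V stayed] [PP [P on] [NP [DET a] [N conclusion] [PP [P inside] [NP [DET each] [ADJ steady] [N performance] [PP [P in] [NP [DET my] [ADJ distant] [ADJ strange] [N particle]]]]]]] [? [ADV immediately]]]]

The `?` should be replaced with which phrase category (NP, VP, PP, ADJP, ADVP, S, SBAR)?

ADVP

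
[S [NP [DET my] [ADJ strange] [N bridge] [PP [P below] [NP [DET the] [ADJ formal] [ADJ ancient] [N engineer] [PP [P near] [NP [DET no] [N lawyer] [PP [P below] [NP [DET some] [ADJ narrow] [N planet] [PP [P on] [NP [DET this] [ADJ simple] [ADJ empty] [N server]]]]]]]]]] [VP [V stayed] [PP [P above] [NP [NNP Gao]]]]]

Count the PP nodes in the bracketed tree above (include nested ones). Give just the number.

5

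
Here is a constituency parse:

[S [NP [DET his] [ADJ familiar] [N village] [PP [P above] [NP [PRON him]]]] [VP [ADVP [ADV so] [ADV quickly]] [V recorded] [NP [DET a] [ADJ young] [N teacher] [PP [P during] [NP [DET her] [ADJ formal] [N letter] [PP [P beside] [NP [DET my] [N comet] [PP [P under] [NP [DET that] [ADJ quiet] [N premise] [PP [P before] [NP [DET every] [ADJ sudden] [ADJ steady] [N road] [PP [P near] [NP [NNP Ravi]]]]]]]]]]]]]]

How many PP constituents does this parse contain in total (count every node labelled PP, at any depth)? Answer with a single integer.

6

Scanning left to right, an opening `[PP` appears at word positions 4, 12, 16, 19, 23, 28 — 6 in total.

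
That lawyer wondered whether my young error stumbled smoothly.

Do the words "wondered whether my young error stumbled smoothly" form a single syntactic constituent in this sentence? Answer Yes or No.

Yes

The sequence corresponds to a single VP node — the verb phrase "wondered whether my young error stumbled smoothly".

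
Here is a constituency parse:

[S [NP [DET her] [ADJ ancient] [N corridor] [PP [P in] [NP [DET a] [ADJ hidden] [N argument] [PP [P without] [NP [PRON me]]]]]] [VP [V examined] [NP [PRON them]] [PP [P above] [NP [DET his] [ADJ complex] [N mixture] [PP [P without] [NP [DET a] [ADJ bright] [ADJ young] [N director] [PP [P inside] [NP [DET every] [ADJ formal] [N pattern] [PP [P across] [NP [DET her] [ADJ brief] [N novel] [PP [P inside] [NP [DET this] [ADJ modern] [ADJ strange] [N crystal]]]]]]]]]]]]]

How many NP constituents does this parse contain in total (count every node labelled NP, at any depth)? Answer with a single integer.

9

The NP constituents are: [NP her ancient corridor in a hidden argument without me]; [NP a hidden argument without me]; [NP me]; [NP them]; [NP his complex mixture without a bright young director inside every formal pattern across her brief novel inside this modern strange crystal]; [NP a bright young director inside every formal pattern across her brief novel inside this modern strange crystal] …. Total: 9.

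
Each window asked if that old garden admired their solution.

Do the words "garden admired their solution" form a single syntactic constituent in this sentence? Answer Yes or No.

No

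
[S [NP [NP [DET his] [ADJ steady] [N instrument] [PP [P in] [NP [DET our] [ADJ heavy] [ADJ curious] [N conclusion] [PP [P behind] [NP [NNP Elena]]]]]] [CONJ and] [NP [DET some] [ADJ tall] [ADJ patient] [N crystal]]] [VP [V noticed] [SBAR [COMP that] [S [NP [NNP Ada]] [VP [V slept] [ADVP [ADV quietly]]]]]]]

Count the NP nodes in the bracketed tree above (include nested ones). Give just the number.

The NP constituents are: [NP his steady instrument in our heavy curious conclusion behind Elena and some tall patient crystal]; [NP his steady instrument in our heavy curious conclusion behind Elena]; [NP our heavy curious conclusion behind Elena]; [NP Elena]; [NP some tall patient crystal]; [NP Ada]. Total: 6.

6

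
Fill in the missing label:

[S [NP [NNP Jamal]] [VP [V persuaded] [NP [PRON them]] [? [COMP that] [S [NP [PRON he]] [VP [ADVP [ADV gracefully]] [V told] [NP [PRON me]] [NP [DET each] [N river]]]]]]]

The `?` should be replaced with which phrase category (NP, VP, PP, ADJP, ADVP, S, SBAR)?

The `?` node immediately contains: COMP 'that', S. That is the internal structure of a subordinate clause, so the label is SBAR.

SBAR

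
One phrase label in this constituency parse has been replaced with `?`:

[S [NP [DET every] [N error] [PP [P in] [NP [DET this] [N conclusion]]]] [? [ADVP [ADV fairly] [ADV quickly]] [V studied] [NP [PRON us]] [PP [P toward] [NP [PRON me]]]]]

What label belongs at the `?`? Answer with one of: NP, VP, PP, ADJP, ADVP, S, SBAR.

VP

Looking at what the `?` directly dominates — ADVP, V 'studied', NP, PP — this is a verb phrase (VP).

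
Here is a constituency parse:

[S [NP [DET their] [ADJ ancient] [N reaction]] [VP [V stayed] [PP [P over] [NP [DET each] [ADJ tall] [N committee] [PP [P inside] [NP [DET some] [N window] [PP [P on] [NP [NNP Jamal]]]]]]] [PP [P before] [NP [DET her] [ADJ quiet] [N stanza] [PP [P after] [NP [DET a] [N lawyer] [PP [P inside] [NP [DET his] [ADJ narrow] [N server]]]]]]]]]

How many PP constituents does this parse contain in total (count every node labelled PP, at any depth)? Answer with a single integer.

6

Listing each PP by its span: [PP over each tall committee inside some window on Jamal]; [PP inside some window on Jamal]; [PP on Jamal]; [PP before her quiet stanza after a lawyer inside his narrow server]; [PP after a lawyer inside his narrow server]; [PP inside his narrow server] — that makes 6.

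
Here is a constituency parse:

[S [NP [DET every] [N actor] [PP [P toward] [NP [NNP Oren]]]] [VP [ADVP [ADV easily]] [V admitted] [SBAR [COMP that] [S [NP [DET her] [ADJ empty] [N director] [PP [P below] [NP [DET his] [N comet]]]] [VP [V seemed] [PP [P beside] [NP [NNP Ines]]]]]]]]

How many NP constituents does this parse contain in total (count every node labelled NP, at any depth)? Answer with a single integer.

5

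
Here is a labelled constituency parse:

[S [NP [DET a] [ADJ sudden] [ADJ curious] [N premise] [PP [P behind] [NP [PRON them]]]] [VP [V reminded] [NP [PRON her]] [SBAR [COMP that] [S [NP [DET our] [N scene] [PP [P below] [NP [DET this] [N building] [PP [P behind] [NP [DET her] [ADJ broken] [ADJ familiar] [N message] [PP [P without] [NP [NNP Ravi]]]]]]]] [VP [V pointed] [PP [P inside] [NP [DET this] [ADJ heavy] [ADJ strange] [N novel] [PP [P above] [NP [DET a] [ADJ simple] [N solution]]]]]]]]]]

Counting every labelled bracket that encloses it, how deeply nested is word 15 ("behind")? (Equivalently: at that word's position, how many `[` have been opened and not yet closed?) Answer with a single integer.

Counting open brackets not yet closed at "behind": [S [VP [SBAR [S [NP [PP [NP [PP [P = 9.

9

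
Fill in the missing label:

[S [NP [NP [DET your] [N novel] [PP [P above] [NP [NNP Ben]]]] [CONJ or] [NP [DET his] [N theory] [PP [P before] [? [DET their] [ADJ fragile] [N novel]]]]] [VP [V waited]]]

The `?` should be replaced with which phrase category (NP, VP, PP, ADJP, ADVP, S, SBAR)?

NP

The `?` node immediately contains: DET 'their', ADJ 'fragile', N 'novel'. That is the internal structure of a noun phrase, so the label is NP.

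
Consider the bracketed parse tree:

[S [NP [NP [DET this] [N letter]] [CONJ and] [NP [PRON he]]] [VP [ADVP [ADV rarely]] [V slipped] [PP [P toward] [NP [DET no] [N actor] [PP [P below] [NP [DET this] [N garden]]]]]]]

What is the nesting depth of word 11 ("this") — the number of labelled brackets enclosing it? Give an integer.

Path from the root down to the word: S → VP → PP → NP → PP → NP → DET. That is 7 enclosing brackets.

7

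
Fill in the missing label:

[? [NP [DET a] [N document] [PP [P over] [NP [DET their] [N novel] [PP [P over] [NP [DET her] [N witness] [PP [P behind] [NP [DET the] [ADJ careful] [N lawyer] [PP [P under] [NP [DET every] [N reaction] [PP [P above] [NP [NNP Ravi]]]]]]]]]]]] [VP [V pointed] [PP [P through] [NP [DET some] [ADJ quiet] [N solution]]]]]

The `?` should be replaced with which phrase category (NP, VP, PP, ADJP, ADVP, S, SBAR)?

S

A constituent whose immediate children are NP, VP is a clause: S.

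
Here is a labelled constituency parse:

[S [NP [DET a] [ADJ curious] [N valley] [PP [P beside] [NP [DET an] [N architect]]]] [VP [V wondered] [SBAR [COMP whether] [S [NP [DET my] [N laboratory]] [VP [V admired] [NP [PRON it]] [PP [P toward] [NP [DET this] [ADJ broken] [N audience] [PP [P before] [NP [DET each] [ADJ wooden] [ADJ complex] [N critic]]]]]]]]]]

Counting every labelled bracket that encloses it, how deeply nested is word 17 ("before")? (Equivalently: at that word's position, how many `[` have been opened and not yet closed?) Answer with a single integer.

Counting open brackets not yet closed at "before": [S [VP [SBAR [S [VP [PP [NP [PP [P = 9.

9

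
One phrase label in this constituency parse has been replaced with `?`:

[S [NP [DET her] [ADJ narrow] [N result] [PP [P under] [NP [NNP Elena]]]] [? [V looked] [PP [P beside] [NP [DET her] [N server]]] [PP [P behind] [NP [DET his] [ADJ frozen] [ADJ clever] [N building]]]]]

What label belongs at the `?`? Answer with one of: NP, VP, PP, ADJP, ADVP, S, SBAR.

VP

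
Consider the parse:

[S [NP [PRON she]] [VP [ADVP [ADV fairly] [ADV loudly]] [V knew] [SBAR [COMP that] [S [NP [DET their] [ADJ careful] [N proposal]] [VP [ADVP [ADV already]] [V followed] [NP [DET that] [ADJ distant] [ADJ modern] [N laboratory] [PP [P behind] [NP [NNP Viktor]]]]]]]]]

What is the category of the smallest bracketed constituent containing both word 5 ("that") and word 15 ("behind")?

SBAR

The smallest bracket enclosing both words is [SBAR that their careful proposal already followed that distant modern laboratory behind Viktor], so the label is SBAR.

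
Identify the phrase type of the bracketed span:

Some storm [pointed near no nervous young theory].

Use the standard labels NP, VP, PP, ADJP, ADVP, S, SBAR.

VP

"pointed" is the head of the bracketed span, so the span is a verb phrase: VP.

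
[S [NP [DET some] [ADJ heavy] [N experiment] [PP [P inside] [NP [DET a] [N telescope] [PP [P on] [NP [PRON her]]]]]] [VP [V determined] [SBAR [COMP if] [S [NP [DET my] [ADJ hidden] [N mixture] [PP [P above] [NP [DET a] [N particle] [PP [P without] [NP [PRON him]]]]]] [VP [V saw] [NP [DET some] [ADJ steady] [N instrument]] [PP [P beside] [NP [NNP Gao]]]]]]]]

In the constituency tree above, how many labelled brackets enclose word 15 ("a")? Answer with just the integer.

8

Counting open brackets not yet closed at "a": [S [VP [SBAR [S [NP [PP [NP [DET = 8.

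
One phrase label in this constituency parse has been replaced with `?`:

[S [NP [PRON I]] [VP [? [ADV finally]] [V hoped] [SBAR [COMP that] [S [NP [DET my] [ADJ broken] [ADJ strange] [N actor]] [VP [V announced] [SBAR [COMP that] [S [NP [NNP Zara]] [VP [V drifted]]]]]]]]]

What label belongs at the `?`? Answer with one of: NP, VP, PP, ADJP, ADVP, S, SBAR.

Looking at what the `?` directly dominates — ADV 'finally' — this is an adverb phrase (ADVP).

ADVP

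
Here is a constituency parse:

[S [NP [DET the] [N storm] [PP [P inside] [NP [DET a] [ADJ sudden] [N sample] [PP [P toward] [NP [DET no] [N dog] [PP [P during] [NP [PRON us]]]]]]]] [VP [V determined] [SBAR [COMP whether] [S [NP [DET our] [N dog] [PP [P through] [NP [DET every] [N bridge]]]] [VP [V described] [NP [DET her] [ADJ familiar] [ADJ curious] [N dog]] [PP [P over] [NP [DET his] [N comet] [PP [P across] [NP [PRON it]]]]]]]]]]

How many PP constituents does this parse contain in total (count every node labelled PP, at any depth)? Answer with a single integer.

6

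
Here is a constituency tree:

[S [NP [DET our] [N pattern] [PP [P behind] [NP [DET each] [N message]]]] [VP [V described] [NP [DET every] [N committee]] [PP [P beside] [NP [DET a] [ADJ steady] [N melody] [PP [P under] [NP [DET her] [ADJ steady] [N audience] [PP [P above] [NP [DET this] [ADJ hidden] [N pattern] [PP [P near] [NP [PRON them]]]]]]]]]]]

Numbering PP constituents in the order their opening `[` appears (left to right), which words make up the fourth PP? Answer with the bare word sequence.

above this hidden pattern near them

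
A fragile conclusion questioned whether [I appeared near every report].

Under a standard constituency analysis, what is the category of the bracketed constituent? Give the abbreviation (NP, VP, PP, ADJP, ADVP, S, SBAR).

S

"appeared" is the head of the bracketed span, so the span is a clause: S.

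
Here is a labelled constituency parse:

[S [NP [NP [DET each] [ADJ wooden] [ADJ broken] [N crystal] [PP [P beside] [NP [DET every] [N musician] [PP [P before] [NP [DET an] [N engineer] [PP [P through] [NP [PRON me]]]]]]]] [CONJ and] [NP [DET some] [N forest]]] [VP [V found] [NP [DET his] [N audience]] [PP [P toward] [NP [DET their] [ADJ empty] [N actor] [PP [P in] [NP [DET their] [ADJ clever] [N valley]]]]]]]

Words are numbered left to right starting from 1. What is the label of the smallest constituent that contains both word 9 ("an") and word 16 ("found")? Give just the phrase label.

S

Both words fall inside [S each wooden broken crystal beside every musician before an engineer through me and some forest found his audience toward their empty actor in their clever valley] (words 1–26), and no smaller constituent contains them both. Label: S.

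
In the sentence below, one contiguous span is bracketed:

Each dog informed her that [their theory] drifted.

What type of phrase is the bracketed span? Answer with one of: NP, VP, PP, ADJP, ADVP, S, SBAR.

NP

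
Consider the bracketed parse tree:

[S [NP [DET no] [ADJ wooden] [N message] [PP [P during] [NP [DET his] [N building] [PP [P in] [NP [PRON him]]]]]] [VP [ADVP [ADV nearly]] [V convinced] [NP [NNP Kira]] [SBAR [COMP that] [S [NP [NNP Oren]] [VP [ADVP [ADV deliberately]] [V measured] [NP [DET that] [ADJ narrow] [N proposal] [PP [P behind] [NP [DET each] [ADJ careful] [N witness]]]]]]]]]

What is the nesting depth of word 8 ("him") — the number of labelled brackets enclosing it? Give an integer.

The word sits inside PRON, which is inside NP, inside PP, inside NP, inside PP, inside NP, inside S — 7 brackets in all.

7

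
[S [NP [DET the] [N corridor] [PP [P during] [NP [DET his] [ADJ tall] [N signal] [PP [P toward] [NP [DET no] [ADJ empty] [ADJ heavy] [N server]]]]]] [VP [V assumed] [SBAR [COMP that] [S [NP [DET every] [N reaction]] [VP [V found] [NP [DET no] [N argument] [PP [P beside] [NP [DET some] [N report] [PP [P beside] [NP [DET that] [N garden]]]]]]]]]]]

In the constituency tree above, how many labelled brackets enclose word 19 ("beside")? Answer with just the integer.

Path from the root down to the word: S → VP → SBAR → S → VP → NP → PP → P. That is 8 enclosing brackets.

8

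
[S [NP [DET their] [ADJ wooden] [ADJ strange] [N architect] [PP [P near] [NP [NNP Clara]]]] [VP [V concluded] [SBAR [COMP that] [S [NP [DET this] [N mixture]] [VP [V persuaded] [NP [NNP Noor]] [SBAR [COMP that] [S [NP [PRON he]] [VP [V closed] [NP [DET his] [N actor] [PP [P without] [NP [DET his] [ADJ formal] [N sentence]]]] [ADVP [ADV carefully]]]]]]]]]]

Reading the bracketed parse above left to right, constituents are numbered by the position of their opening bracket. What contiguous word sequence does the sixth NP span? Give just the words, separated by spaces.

Opening `[NP` markers occur at word positions 1, 6, 9, 12, 14, 16, 19; the sixth of these opens the constituent [NP his actor without his formal sentence].

his actor without his formal sentence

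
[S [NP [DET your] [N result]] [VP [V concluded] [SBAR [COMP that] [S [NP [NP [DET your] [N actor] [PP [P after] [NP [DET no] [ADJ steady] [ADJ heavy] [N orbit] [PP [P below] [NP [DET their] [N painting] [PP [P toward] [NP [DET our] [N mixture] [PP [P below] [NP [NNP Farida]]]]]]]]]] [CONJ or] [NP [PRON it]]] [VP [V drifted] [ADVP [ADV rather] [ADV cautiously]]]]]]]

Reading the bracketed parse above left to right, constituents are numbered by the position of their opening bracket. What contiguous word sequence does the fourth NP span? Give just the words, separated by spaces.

no steady heavy orbit below their painting toward our mixture below Farida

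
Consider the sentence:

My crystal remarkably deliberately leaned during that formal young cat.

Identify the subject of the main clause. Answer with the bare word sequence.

In the main clause the verb is "leaned"; the NP preceding it, "my crystal", is the subject.

my crystal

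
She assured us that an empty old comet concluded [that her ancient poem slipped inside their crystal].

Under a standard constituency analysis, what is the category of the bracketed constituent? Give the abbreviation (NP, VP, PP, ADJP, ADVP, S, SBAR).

The bracketed span "that her ancient poem slipped inside their crystal" is headed by "that", making it a subordinate clause (SBAR).

SBAR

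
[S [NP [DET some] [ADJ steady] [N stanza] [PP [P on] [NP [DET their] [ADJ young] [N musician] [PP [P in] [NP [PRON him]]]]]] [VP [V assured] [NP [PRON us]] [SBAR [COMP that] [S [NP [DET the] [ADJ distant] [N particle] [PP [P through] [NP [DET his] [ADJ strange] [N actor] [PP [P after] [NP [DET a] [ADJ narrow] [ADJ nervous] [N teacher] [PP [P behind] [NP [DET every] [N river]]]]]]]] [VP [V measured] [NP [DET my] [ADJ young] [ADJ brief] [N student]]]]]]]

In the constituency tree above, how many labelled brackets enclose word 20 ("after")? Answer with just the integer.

9

Path from the root down to the word: S → VP → SBAR → S → NP → PP → NP → PP → P. That is 9 enclosing brackets.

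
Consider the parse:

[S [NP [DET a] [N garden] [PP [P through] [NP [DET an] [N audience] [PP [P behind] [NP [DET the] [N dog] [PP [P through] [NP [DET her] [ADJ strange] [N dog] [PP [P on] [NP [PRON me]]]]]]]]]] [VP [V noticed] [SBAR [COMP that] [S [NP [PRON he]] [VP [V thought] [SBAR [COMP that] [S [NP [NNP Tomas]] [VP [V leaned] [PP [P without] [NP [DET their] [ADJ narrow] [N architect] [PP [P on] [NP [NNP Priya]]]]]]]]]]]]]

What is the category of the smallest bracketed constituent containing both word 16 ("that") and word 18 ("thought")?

SBAR

Both words fall inside [SBAR that he thought that Tomas leaned without their narrow architect on Priya] (words 16–27), and no smaller constituent contains them both. Label: SBAR.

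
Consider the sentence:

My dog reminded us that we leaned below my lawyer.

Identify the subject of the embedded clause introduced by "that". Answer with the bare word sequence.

we

"we" is the NP that combines with the VP headed by "leaned" to form the embedded clause introduced by "that" — the subject.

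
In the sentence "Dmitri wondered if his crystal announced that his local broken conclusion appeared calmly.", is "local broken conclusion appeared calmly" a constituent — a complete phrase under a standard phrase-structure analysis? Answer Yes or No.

No

The sequence begins inside the noun phrase "his local broken conclusion" and ends inside the verb phrase "appeared calmly"; it crosses a phrase boundary, so no single node in the tree spans exactly those words.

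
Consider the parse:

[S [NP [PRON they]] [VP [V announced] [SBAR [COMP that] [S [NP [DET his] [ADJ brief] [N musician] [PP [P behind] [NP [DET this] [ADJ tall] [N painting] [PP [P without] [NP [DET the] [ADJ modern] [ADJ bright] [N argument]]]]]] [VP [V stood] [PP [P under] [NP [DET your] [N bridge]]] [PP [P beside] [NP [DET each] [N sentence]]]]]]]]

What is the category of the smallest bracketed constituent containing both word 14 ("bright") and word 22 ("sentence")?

S

Word 14 lies under S → VP → SBAR → S → NP → PP → NP → PP → NP → ADJ; word 22 lies under S → VP → SBAR → S → VP → PP → NP → N. The lowest shared node is the S.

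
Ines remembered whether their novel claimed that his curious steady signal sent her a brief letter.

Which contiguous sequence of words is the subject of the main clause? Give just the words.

Ines

The subject of the main clause is the NP immediately before the verb "remembered": "Ines".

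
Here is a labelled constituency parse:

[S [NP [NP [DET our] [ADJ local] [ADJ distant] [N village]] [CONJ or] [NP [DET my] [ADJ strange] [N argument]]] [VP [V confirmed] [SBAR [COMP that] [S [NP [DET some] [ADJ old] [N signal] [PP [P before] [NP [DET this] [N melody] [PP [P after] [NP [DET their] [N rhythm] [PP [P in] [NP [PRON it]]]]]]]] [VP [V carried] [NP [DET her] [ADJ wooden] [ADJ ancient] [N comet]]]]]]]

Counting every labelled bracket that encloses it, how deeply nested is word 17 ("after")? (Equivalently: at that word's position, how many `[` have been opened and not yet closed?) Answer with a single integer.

9

The word sits inside P, which is inside PP, inside NP, inside PP, inside NP, inside S, inside SBAR, inside VP, inside S — 9 brackets in all.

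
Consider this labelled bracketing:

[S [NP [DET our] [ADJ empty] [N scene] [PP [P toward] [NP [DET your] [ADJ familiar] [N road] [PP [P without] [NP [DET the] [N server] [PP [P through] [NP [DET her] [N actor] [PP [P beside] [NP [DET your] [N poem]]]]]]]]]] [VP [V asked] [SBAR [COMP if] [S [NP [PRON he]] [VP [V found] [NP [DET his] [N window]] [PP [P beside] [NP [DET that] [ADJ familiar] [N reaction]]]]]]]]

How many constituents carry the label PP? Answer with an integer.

5

Scanning left to right, an opening `[PP` appears at word positions 4, 8, 11, 14, 23 — 5 in total.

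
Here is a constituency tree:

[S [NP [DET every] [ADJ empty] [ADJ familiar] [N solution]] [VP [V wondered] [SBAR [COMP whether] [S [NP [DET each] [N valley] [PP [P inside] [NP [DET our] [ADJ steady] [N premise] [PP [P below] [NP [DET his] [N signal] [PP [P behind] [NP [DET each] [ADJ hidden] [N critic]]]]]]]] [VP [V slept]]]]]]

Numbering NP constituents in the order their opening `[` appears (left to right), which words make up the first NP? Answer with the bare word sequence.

every empty familiar solution

Opening `[NP` markers occur at word positions 1, 7, 10, 14, 17; the first of these opens the constituent [NP every empty familiar solution].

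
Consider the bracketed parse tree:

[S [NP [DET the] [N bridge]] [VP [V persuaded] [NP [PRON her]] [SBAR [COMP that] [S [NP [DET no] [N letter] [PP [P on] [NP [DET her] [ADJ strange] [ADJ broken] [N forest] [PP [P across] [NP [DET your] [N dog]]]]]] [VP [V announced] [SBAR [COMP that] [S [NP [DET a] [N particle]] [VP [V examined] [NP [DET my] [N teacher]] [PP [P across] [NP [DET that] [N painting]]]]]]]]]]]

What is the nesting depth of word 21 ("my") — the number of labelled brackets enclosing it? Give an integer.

10

Path from the root down to the word: S → VP → SBAR → S → VP → SBAR → S → VP → NP → DET. That is 10 enclosing brackets.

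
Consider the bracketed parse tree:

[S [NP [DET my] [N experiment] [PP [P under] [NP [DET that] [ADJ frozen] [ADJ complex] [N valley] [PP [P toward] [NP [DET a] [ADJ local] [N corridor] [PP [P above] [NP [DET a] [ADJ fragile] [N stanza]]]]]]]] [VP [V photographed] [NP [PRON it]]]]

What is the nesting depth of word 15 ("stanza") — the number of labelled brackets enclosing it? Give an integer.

Path from the root down to the word: S → NP → PP → NP → PP → NP → PP → NP → N. That is 9 enclosing brackets.

9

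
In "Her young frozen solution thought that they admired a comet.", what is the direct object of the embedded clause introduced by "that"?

a comet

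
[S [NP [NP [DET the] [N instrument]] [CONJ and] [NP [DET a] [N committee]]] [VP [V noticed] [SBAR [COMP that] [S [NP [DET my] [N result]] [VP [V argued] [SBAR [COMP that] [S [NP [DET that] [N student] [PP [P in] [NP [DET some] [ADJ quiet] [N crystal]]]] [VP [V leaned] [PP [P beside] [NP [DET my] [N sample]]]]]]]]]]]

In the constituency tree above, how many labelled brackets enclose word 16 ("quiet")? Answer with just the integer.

11

Counting open brackets not yet closed at "quiet": [S [VP [SBAR [S [VP [SBAR [S [NP [PP [NP [ADJ = 11.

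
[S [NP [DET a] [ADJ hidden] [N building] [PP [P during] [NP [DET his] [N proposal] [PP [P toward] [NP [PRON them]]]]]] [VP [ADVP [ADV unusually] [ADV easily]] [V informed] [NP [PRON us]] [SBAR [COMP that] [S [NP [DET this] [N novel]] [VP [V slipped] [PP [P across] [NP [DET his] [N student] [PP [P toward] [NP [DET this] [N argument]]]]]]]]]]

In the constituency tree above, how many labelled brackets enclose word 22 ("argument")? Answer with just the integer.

10

Counting open brackets not yet closed at "argument": [S [VP [SBAR [S [VP [PP [NP [PP [NP [N = 10.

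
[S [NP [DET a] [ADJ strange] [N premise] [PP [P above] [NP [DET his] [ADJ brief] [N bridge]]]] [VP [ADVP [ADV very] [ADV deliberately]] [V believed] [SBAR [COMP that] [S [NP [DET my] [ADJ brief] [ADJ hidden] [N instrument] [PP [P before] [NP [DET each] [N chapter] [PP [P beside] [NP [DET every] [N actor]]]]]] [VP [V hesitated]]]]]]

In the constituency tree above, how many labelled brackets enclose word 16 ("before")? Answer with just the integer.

7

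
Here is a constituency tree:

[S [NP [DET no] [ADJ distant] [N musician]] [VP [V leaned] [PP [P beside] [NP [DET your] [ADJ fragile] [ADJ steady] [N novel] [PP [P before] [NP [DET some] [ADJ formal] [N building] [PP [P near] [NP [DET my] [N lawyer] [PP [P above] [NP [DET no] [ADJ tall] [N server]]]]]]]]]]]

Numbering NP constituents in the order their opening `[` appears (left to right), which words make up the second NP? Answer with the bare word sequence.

your fragile steady novel before some formal building near my lawyer above no tall server

Opening `[NP` markers occur at word positions 1, 6, 11, 15, 18; the second of these opens the constituent [NP your fragile steady novel before some formal building near my lawyer above no tall server].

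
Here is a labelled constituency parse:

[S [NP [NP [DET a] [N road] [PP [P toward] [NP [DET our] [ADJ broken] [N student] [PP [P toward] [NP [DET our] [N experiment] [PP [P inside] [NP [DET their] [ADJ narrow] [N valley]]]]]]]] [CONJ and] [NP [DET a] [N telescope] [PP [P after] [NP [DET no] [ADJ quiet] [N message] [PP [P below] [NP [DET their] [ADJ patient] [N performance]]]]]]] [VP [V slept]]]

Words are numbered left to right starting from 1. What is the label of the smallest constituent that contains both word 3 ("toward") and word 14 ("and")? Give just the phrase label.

NP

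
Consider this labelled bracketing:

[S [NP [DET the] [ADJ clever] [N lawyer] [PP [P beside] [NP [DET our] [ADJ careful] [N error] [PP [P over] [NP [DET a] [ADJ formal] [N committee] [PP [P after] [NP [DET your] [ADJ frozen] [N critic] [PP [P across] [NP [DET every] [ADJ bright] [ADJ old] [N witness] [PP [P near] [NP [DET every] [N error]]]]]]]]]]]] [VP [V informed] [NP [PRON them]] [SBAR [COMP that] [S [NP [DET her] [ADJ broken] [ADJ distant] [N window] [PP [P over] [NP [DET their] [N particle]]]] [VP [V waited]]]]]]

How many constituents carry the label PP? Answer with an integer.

The PP constituents are: [PP beside our careful error over a formal committee after your frozen critic across every bright old witness near every error]; [PP over a formal committee after your frozen critic across every bright old witness near every error]; [PP after your frozen critic across every bright old witness near every error]; [PP across every bright old witness near every error]; [PP near every error]; [PP over their particle]. Total: 6.

6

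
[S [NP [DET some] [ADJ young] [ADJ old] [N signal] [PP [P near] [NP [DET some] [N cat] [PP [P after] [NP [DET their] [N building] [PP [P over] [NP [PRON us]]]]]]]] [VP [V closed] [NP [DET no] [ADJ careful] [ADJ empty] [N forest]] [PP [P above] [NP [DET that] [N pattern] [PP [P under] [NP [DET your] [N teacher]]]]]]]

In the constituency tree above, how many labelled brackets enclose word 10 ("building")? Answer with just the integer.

7

Counting open brackets not yet closed at "building": [S [NP [PP [NP [PP [NP [N = 7.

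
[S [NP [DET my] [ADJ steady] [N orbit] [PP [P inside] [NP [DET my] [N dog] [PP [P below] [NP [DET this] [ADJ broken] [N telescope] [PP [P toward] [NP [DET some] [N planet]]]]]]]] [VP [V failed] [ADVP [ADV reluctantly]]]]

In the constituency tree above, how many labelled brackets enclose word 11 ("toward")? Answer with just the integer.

8

The word sits inside P, which is inside PP, inside NP, inside PP, inside NP, inside PP, inside NP, inside S — 8 brackets in all.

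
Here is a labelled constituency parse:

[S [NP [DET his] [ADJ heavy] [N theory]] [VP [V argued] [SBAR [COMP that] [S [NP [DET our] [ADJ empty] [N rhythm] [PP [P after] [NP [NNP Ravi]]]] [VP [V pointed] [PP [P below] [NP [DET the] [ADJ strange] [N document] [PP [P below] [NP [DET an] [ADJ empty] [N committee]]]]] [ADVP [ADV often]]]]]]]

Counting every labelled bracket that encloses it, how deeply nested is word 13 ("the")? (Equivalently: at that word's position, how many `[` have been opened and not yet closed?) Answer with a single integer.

The word sits inside DET, which is inside NP, inside PP, inside VP, inside S, inside SBAR, inside VP, inside S — 8 brackets in all.

8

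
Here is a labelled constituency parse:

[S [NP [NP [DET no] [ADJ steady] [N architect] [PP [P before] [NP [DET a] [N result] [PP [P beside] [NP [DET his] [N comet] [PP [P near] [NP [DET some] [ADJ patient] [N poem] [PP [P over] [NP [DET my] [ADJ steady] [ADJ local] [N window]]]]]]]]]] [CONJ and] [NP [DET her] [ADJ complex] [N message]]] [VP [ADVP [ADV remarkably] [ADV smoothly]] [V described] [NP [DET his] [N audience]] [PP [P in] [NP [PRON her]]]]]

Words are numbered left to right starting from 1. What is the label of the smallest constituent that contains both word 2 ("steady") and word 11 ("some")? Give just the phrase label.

NP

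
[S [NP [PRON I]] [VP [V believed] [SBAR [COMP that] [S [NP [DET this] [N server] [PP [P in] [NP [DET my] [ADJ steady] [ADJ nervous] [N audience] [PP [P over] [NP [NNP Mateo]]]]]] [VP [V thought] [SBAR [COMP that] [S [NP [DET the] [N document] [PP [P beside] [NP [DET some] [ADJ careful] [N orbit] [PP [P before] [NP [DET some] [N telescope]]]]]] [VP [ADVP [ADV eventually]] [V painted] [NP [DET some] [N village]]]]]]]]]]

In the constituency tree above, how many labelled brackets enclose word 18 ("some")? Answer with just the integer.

11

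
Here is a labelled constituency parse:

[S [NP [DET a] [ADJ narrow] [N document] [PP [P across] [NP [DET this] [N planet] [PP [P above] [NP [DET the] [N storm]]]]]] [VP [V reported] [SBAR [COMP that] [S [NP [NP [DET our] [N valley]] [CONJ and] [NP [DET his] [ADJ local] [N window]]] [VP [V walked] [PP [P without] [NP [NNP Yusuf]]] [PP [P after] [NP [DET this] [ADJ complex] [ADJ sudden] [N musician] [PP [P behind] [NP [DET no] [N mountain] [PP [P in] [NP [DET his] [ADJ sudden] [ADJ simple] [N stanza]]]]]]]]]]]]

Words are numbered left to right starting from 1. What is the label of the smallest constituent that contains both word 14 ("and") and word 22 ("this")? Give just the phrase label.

S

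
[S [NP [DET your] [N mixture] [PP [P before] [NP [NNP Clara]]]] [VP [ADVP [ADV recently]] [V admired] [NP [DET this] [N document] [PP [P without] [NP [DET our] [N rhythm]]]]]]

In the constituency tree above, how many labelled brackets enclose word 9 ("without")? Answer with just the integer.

Counting open brackets not yet closed at "without": [S [VP [NP [PP [P = 5.

5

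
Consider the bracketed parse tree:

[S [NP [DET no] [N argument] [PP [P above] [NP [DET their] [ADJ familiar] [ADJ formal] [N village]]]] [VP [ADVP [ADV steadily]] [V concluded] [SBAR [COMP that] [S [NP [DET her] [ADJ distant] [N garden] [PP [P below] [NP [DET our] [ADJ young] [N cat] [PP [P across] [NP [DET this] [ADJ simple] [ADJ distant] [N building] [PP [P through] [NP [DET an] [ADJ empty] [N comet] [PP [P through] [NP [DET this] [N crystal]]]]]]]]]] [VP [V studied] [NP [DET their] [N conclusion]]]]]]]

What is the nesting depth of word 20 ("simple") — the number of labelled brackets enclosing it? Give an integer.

10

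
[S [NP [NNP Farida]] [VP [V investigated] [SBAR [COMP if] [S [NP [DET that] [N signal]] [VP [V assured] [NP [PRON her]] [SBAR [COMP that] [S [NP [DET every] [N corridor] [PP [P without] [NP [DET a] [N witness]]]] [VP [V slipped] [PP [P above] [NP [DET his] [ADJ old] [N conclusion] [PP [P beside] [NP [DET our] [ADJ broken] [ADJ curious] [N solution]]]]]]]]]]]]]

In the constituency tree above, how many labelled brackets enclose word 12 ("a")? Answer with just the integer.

11

Path from the root down to the word: S → VP → SBAR → S → VP → SBAR → S → NP → PP → NP → DET. That is 11 enclosing brackets.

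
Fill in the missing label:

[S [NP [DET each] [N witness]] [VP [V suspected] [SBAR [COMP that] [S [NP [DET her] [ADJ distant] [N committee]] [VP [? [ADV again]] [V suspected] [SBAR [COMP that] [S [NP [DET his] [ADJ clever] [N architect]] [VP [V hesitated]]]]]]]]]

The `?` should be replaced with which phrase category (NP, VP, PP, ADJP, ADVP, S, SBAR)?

A constituent whose immediate children are ADV 'again' is an adverb phrase: ADVP.

ADVP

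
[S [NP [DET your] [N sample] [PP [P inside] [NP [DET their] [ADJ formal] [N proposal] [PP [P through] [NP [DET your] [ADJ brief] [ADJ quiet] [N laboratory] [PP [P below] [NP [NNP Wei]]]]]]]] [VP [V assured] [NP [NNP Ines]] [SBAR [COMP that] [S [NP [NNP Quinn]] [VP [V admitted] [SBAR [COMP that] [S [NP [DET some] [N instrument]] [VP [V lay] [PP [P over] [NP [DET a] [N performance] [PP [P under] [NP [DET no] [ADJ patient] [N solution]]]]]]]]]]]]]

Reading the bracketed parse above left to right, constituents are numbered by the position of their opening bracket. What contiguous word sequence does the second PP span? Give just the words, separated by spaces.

In left-to-right order the PP constituents are "inside their formal proposal through your brief quiet laboratory below Wei"; "through your brief quiet laboratory below Wei"; "below Wei"; "over a performance under no patient solution"; "under no patient solution". Number 2 is "through your brief quiet laboratory below Wei".

through your brief quiet laboratory below Wei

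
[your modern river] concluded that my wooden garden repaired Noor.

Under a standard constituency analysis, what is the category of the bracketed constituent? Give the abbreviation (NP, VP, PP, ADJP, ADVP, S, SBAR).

"river" is the head of the bracketed span, so the span is a noun phrase: NP.

NP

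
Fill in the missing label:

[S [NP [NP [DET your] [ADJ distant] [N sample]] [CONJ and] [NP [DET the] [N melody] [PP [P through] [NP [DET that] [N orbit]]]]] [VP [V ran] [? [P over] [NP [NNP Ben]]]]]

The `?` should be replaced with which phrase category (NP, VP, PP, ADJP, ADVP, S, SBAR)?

PP

Looking at what the `?` directly dominates — P 'over', NP — this is a prepositional phrase (PP).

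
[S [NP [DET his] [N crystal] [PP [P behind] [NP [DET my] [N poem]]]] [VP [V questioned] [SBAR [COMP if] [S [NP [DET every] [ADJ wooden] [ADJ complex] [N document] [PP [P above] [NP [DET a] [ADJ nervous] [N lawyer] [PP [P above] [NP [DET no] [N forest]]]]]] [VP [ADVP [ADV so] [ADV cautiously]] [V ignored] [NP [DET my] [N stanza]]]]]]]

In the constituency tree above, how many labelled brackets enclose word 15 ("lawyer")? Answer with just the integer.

8

The word sits inside N, which is inside NP, inside PP, inside NP, inside S, inside SBAR, inside VP, inside S — 8 brackets in all.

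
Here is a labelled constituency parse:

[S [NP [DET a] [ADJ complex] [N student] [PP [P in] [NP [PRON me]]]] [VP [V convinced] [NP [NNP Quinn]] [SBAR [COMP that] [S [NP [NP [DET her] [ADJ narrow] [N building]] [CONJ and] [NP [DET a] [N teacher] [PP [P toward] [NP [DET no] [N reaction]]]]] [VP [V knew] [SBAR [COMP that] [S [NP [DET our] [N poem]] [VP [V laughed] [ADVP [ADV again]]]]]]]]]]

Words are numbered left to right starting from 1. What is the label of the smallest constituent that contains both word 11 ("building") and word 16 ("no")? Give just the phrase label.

NP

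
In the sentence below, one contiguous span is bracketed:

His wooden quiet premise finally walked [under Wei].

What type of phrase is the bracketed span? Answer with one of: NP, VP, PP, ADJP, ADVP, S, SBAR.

PP

The bracketed span "under Wei" is headed by "under", making it a prepositional phrase (PP).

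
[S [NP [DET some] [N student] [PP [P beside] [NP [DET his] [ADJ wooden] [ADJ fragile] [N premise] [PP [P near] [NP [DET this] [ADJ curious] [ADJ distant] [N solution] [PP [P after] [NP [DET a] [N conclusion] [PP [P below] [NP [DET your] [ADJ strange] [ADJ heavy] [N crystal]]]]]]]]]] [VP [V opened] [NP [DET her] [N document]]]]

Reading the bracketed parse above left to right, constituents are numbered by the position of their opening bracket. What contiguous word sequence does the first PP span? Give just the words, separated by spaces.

The PP opening brackets appear, in order, over: "beside his wooden fragile premise near this curious distant solution after a conclusion below your strange heavy crystal"; "near this curious distant solution after a conclusion below your strange heavy crystal"; "after a conclusion below your strange heavy crystal"; "below your strange heavy crystal". The first one spans "beside his wooden fragile premise near this curious distant solution after a conclusion below your strange heavy crystal".

beside his wooden fragile premise near this curious distant solution after a conclusion below your strange heavy crystal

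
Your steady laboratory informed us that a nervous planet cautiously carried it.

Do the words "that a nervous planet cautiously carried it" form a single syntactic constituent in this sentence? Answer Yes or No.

Yes

"that a nervous planet cautiously carried it" is exactly the subordinate clause [SBAR that a nervous planet cautiously carried it], a complete constituent.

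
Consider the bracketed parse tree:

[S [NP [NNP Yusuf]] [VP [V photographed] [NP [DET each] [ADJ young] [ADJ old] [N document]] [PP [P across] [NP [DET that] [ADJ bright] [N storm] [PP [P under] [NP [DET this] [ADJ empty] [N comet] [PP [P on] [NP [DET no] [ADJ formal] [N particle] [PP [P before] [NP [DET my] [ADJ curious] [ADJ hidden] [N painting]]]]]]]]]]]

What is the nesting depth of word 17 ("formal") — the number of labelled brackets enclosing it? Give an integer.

9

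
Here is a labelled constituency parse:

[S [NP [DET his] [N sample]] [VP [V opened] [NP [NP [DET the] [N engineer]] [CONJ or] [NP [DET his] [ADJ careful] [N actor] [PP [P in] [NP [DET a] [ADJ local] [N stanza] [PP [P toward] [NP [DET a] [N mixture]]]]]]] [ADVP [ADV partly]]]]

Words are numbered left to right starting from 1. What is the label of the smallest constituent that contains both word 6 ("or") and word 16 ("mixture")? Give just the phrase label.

NP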